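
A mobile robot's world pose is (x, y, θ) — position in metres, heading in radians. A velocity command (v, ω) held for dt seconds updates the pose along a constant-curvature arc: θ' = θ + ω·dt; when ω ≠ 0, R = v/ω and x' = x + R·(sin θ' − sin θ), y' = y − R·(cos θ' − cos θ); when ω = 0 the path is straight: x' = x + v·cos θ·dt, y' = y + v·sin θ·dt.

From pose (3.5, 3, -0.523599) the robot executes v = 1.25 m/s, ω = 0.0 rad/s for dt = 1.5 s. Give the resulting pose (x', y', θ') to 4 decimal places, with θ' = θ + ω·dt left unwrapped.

(5.1238, 2.0625, -0.5236)

θ' = -0.5236 + 0.0·1.5 = -0.5236
ω = 0 → straight: x' = 3.5 + 1.25·cos(-0.5236)·1.5 = 5.1238
y' = 3 + 1.25·sin(-0.5236)·1.5 = 2.0625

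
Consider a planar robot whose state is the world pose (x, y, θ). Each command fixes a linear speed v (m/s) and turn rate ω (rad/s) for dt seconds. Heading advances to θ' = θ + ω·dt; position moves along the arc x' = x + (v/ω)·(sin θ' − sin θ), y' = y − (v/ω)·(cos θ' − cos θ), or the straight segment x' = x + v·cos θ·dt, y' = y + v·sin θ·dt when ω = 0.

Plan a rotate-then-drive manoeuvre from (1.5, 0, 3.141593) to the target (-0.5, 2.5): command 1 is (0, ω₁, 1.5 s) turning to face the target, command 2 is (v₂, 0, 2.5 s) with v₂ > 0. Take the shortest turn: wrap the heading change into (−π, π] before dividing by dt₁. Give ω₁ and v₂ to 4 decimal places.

ω₁ = -0.5974, v₂ = 1.2806

heading to target = atan2(2.5−0, -0.5−1.5) = 2.2455
Δθ = wrap(2.2455 − 3.1416) = -0.8961; ω₁ = Δθ/dt₁ = -0.5974
distance = √((-0.5−1.5)² + (2.5−0)²) = 3.2016; v₂ = distance/dt₂ = 1.2806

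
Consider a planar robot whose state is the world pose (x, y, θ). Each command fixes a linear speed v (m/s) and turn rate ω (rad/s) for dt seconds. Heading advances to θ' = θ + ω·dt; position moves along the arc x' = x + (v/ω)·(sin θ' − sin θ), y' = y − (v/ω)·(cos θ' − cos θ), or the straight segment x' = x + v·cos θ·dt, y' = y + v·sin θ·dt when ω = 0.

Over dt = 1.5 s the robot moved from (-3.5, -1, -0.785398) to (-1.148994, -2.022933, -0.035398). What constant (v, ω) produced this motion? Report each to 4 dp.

Δθ = -0.035398 − -0.785398 = 0.750000
ω = Δθ/dt = 0.750000/1.5 = 0.5000
R = Δx/(sin θ' − sin θ) = 3.5000
v = R·ω = 3.5000·0.5000 = 1.7500

v = 1.7500, ω = 0.5000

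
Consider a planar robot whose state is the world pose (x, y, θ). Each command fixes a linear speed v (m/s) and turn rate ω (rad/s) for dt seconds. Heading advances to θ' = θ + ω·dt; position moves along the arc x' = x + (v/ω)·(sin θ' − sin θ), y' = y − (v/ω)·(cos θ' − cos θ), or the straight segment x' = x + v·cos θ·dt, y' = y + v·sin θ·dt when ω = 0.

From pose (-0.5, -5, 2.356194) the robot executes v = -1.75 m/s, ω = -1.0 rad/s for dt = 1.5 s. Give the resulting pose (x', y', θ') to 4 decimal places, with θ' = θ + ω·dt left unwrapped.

θ' = 2.3562 + -1.0·1.5 = 0.8562
R = v/ω = -1.75/-1.0 = 1.7500
x' = -0.5 + 1.7500·(sin 0.8562 − sin 2.3562) = -0.4156
y' = -5 − 1.7500·(cos 0.8562 − cos 2.3562) = -7.3842

(-0.4156, -7.3842, 0.8562)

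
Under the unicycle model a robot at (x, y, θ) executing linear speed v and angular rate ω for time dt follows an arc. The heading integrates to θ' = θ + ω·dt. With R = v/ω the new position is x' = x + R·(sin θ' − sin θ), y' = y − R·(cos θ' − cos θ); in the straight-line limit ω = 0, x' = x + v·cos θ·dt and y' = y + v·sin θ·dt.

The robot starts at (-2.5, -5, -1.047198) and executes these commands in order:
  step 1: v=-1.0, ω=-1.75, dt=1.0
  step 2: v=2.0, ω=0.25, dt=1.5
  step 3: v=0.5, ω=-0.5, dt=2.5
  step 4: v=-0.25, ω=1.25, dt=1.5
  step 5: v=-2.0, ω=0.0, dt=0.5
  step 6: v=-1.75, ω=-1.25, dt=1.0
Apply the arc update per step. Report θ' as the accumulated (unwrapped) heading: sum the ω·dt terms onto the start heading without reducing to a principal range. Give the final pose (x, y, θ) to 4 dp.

step 1: θ'=-2.7972 (R=0.5714) → pose (-2.1981, -4.1764, -2.7972)
step 2: θ'=-2.4222 (R=8.0000) → pose (-4.7685, -5.6890, -2.4222)
step 3: θ'=-3.6722 (R=-1.0000) → pose (-5.9335, -5.7993, -3.6722)
step 4: θ'=-1.7972 (R=-0.2000) → pose (-5.6374, -5.6717, -1.7972)
step 5: θ'=-1.7972 (straight) → pose (-5.4129, -4.6972, -1.7972)
step 6: θ'=-3.0472 (R=1.4000) → pose (-4.1806, -3.6177, -3.0472)

(-4.1806, -3.6177, -3.0472)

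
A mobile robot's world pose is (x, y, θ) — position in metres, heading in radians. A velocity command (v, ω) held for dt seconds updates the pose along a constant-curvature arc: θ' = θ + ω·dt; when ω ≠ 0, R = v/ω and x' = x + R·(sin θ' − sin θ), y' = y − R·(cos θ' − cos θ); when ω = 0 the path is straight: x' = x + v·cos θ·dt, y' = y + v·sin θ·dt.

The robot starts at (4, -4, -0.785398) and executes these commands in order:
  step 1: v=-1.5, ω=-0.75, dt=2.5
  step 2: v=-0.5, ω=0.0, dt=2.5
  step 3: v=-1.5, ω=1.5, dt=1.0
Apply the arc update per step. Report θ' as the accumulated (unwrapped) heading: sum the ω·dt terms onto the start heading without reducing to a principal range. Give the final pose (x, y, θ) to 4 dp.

step 1: θ'=-2.6604 (R=2.0000) → pose (4.4885, -0.8129, -2.6604)
step 2: θ'=-2.6604 (straight) → pose (5.5966, -0.2344, -2.6604)
step 3: θ'=-1.1604 (R=-1.0000) → pose (6.0507, 1.0511, -1.1604)

(6.0507, 1.0511, -1.1604)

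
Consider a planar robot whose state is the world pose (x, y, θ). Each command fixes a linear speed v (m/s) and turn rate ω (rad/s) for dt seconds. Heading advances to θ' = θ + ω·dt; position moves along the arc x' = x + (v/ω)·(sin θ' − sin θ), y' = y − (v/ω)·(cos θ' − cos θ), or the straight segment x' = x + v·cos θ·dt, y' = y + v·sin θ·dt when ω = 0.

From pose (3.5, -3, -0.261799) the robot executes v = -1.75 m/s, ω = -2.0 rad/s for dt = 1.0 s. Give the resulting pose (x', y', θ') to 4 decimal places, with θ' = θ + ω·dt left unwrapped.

(3.0522, -1.5972, -2.2618)

θ' = -0.2618 + -2.0·1.0 = -2.2618
R = v/ω = -1.75/-2.0 = 0.8750
x' = 3.5 + 0.8750·(sin -2.2618 − sin -0.2618) = 3.0522
y' = -3 − 0.8750·(cos -2.2618 − cos -0.2618) = -1.5972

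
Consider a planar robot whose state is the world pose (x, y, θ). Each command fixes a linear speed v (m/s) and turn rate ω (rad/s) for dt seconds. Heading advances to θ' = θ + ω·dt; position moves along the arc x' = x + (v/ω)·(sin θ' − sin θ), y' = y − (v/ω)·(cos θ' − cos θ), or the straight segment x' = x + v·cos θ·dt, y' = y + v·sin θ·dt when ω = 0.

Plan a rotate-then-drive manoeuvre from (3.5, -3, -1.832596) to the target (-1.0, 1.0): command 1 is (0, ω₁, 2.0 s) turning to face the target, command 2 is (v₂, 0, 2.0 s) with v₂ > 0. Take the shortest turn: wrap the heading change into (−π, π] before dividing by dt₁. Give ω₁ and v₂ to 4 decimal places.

heading to target = atan2(1−-3, -1−3.5) = 2.4150
Δθ = wrap(2.4150 − -1.8326) = -2.0356; ω₁ = Δθ/dt₁ = -1.0178
distance = √((-1−3.5)² + (1−-3)²) = 6.0208; v₂ = distance/dt₂ = 3.0104

ω₁ = -1.0178, v₂ = 3.0104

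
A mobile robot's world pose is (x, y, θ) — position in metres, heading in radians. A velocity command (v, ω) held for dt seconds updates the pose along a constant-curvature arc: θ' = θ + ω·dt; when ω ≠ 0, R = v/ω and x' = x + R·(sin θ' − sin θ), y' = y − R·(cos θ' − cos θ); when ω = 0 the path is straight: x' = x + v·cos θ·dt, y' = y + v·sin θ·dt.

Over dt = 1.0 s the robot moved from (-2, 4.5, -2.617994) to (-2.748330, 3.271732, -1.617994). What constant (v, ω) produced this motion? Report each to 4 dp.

Δθ = -1.617994 − -2.617994 = 1.000000
ω = Δθ/dt = 1.000000/1.0 = 1.0000
R = −Δy/(cos θ' − cos θ) = 1.5000
v = R·ω = 1.5000·1.0000 = 1.5000

v = 1.5000, ω = 1.0000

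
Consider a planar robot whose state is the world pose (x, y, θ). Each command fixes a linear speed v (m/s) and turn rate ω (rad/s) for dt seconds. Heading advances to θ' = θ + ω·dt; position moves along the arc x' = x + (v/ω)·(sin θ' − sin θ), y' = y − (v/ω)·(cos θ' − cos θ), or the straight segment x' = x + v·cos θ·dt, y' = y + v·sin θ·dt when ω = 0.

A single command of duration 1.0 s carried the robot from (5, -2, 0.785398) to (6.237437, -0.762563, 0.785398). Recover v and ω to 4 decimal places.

Δθ = 0.785398 − 0.785398 = 0.000000
ω = Δθ/dt = 0.000000/1.0 = 0.0000
ω = 0 → v = (Δx·cos θ + Δy·sin θ)/dt = 1.7500

v = 1.7500, ω = 0.0000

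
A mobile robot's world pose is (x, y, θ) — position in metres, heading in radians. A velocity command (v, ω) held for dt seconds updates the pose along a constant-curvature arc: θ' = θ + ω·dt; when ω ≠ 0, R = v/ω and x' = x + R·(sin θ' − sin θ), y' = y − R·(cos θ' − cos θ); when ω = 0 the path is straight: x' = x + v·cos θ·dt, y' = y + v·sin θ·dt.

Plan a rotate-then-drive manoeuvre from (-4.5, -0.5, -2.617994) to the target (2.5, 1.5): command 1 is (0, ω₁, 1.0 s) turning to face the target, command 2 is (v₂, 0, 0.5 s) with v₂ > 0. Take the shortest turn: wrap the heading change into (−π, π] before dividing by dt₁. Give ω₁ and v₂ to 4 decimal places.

heading to target = atan2(1.5−-0.5, 2.5−-4.5) = 0.2783
Δθ = wrap(0.2783 − -2.6180) = 2.8963; ω₁ = Δθ/dt₁ = 2.8963
distance = √((2.5−-4.5)² + (1.5−-0.5)²) = 7.2801; v₂ = distance/dt₂ = 14.5602

ω₁ = 2.8963, v₂ = 14.5602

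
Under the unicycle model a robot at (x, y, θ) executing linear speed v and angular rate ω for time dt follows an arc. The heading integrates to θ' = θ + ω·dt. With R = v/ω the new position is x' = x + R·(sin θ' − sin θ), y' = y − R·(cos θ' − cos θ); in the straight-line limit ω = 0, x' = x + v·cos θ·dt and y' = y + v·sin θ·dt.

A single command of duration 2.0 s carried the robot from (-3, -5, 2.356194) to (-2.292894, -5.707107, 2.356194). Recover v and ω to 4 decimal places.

Δθ = 2.356194 − 2.356194 = 0.000000
ω = Δθ/dt = 0.000000/2.0 = 0.0000
ω = 0 → v = (Δx·cos θ + Δy·sin θ)/dt = -0.5000

v = -0.5000, ω = 0.0000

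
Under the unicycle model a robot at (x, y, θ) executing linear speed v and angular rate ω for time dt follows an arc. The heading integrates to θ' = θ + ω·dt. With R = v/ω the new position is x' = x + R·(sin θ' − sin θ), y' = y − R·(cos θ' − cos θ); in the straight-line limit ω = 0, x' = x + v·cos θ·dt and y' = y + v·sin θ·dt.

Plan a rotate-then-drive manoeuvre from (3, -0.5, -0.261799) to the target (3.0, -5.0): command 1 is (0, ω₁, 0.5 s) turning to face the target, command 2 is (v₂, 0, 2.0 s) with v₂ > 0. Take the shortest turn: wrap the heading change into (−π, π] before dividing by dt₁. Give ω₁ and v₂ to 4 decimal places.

heading to target = atan2(-5−-0.5, 3−3) = -1.5708
Δθ = wrap(-1.5708 − -0.2618) = -1.3090; ω₁ = Δθ/dt₁ = -2.6180
distance = √((3−3)² + (-5−-0.5)²) = 4.5000; v₂ = distance/dt₂ = 2.2500

ω₁ = -2.6180, v₂ = 2.2500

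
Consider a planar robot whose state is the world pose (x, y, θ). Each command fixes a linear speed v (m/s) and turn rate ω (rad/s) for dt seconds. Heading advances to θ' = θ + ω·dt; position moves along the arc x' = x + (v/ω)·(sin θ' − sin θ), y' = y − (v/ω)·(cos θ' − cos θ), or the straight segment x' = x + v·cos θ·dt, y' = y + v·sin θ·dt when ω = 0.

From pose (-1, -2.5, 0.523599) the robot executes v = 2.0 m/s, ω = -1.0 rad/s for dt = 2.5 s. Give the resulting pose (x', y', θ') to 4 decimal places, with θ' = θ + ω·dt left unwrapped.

(1.8377, -5.0212, -1.9764)

θ' = 0.5236 + -1.0·2.5 = -1.9764
R = v/ω = 2.0/-1.0 = -2.0000
x' = -1 + -2.0000·(sin -1.9764 − sin 0.5236) = 1.8377
y' = -2.5 − -2.0000·(cos -1.9764 − cos 0.5236) = -5.0212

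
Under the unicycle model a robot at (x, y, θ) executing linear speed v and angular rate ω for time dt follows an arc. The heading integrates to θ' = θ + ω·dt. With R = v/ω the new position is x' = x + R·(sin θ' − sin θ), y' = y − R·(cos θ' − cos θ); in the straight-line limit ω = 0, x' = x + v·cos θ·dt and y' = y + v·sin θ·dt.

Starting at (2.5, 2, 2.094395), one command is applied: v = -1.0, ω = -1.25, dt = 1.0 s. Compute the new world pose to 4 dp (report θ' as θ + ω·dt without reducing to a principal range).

(2.4052, 1.0687, 0.8444)

θ' = 2.0944 + -1.25·1.0 = 0.8444
R = v/ω = -1.0/-1.25 = 0.8000
x' = 2.5 + 0.8000·(sin 0.8444 − sin 2.0944) = 2.4052
y' = 2 − 0.8000·(cos 0.8444 − cos 2.0944) = 1.0687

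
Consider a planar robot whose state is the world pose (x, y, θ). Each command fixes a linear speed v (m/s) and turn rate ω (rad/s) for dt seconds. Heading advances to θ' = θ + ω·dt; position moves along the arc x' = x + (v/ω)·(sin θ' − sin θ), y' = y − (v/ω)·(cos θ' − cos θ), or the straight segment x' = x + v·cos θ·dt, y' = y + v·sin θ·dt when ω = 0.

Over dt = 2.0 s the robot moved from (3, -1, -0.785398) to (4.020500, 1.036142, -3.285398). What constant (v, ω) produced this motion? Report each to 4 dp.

v = -1.5000, ω = -1.2500

Δθ = -3.285398 − -0.785398 = -2.500000
ω = Δθ/dt = -2.500000/2.0 = -1.2500
R = −Δy/(cos θ' − cos θ) = 1.2000
v = R·ω = 1.2000·-1.2500 = -1.5000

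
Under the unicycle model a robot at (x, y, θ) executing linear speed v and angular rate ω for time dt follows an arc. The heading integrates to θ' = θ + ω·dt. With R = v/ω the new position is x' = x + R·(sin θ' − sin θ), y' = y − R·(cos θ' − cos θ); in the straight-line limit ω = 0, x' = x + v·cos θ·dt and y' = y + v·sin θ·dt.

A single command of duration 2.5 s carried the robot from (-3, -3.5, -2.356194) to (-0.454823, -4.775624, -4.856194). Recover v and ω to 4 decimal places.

Δθ = -4.856194 − -2.356194 = -2.500000
ω = Δθ/dt = -2.500000/2.5 = -1.0000
R = Δx/(sin θ' − sin θ) = 1.5000
v = R·ω = 1.5000·-1.0000 = -1.5000

v = -1.5000, ω = -1.0000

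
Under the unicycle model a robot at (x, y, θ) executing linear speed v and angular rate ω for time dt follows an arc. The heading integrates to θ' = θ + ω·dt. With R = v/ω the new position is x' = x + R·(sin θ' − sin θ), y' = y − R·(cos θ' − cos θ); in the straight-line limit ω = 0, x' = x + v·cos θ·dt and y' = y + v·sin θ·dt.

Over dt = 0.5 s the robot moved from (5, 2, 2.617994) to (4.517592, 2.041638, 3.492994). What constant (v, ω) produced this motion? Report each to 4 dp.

v = 1.0000, ω = 1.7500

Δθ = 3.492994 − 2.617994 = 0.875000
ω = Δθ/dt = 0.875000/0.5 = 1.7500
R = Δx/(sin θ' − sin θ) = 0.5714
v = R·ω = 0.5714·1.7500 = 1.0000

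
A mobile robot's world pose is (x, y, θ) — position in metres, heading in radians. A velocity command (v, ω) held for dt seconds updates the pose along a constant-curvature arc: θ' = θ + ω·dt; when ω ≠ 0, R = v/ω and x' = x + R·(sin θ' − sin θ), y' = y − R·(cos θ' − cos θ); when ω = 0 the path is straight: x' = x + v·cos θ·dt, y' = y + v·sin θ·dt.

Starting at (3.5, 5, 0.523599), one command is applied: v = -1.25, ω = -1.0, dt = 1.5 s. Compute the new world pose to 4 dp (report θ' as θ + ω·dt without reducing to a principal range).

(1.8394, 5.3825, -0.9764)

θ' = 0.5236 + -1.0·1.5 = -0.9764
R = v/ω = -1.25/-1.0 = 1.2500
x' = 3.5 + 1.2500·(sin -0.9764 − sin 0.5236) = 1.8394
y' = 5 − 1.2500·(cos -0.9764 − cos 0.5236) = 5.3825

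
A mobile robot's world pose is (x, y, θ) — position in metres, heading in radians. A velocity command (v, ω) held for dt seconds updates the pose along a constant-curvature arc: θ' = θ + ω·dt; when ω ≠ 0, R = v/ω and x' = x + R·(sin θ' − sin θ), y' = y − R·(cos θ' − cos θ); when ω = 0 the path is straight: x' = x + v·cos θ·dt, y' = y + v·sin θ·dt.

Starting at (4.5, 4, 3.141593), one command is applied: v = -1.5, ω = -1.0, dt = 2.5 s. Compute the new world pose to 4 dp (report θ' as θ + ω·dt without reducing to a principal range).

(5.3977, 1.2983, 0.6416)

θ' = 3.1416 + -1.0·2.5 = 0.6416
R = v/ω = -1.5/-1.0 = 1.5000
x' = 4.5 + 1.5000·(sin 0.6416 − sin 3.1416) = 5.3977
y' = 4 − 1.5000·(cos 0.6416 − cos 3.1416) = 1.2983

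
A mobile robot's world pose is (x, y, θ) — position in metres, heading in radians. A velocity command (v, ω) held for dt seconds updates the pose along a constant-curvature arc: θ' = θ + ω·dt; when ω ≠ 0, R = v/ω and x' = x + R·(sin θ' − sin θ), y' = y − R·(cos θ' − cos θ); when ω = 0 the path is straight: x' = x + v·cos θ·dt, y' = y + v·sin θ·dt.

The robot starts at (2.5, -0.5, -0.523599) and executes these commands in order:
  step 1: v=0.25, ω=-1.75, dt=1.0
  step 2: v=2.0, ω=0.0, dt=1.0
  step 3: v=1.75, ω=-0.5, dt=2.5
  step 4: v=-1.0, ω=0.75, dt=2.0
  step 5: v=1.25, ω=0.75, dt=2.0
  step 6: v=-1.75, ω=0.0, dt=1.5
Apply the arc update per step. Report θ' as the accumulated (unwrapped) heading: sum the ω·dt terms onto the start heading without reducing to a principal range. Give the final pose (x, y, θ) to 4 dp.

step 1: θ'=-2.2736 (R=-0.1429) → pose (2.5376, -0.7161, -2.2736)
step 2: θ'=-2.2736 (straight) → pose (1.2449, -2.2421, -2.2736)
step 3: θ'=-3.5236 (R=-3.5000) → pose (-2.7305, -3.2276, -3.5236)
step 4: θ'=-2.0236 (R=-1.3333) → pose (-1.0345, -2.5737, -2.0236)
step 5: θ'=-0.5236 (R=1.6667) → pose (-0.3691, -4.7462, -0.5236)
step 6: θ'=-0.5236 (straight) → pose (-2.6424, -3.4337, -0.5236)

(-2.6424, -3.4337, -0.5236)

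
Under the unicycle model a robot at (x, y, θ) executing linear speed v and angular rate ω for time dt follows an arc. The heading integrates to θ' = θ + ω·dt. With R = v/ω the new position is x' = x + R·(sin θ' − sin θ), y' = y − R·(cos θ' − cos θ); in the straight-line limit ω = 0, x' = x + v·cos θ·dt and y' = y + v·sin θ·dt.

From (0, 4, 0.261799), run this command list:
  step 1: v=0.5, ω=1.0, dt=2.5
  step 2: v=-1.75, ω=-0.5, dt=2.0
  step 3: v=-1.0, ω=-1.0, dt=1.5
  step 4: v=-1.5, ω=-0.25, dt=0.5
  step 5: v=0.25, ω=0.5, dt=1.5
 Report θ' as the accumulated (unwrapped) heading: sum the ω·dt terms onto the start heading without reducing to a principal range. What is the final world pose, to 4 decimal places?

(1.0564, 1.2364, 0.8868)

step 1: θ'=2.7618 (R=0.5000) → pose (0.0560, 4.9473, 2.7618)
step 2: θ'=1.7618 (R=3.5000) → pose (2.1948, 2.3612, 1.7618)
step 3: θ'=0.2618 (R=1.0000) → pose (1.4718, 1.2054, 0.2618)
step 4: θ'=0.1368 (R=6.0000) → pose (0.7371, 1.0570, 0.1368)
step 5: θ'=0.8868 (R=0.5000) → pose (1.0564, 1.2364, 0.8868)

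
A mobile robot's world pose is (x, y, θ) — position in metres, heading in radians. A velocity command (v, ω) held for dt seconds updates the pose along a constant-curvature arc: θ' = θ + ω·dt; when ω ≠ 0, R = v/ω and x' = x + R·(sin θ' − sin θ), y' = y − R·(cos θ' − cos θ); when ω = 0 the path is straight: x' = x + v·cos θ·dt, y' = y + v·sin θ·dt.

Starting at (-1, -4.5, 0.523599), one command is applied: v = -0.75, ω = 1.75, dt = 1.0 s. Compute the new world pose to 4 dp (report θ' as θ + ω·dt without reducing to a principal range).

θ' = 0.5236 + 1.75·1.0 = 2.2736
R = v/ω = -0.75/1.75 = -0.4286
x' = -1 + -0.4286·(sin 2.2736 − sin 0.5236) = -1.1127
y' = -4.5 − -0.4286·(cos 2.2736 − cos 0.5236) = -5.1482

(-1.1127, -5.1482, 2.2736)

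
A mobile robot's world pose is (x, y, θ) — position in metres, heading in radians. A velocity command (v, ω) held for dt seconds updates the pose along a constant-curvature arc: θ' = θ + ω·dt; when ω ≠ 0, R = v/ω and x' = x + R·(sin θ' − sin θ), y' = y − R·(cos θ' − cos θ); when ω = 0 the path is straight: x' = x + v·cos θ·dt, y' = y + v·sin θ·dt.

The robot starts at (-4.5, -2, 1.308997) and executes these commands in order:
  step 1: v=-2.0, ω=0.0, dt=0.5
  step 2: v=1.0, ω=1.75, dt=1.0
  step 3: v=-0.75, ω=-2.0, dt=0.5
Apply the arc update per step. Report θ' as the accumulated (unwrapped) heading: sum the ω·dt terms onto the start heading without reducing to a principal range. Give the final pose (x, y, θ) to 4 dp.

(-4.9634, -2.4464, 2.0590)

step 1: θ'=1.3090 (straight) → pose (-4.7588, -2.9659, 1.3090)
step 2: θ'=3.0590 (R=0.5714) → pose (-5.2636, -2.2485, 3.0590)
step 3: θ'=2.0590 (R=0.3750) → pose (-4.9634, -2.4464, 2.0590)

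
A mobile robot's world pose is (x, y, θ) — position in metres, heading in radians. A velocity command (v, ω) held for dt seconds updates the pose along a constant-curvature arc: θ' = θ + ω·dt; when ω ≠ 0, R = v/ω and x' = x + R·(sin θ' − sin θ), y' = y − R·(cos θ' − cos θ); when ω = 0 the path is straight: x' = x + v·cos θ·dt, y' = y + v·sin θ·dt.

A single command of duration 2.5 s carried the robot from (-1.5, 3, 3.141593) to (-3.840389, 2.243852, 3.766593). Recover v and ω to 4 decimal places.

Δθ = 3.766593 − 3.141593 = 0.625000
ω = Δθ/dt = 0.625000/2.5 = 0.2500
R = Δx/(sin θ' − sin θ) = 4.0000
v = R·ω = 4.0000·0.2500 = 1.0000

v = 1.0000, ω = 0.2500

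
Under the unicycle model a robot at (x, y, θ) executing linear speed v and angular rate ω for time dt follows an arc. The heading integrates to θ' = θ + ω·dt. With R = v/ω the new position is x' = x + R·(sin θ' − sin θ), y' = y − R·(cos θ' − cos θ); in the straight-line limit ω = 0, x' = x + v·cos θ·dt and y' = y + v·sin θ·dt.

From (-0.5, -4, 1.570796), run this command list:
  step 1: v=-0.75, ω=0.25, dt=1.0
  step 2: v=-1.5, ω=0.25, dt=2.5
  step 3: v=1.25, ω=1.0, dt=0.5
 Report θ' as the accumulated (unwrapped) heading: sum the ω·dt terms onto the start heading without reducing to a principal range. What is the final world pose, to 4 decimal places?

step 1: θ'=1.8208 (R=-3.0000) → pose (-0.4067, -4.7422, 1.8208)
step 2: θ'=2.4458 (R=-6.0000) → pose (1.5608, -7.8630, 2.4458)
step 3: θ'=2.9458 (R=1.2500) → pose (1.0027, -7.5964, 2.9458)

(1.0027, -7.5964, 2.9458)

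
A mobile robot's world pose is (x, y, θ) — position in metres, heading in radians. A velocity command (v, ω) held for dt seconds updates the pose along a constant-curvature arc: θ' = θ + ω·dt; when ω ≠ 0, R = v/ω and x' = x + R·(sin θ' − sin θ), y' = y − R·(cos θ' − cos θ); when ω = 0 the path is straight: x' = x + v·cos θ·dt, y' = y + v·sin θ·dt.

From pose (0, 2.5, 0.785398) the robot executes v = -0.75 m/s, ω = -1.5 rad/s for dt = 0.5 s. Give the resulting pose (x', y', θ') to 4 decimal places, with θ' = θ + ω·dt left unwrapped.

θ' = 0.7854 + -1.5·0.5 = 0.0354
R = v/ω = -0.75/-1.5 = 0.5000
x' = 0 + 0.5000·(sin 0.0354 − sin 0.7854) = -0.3359
y' = 2.5 − 0.5000·(cos 0.0354 − cos 0.7854) = 2.3539

(-0.3359, 2.3539, 0.0354)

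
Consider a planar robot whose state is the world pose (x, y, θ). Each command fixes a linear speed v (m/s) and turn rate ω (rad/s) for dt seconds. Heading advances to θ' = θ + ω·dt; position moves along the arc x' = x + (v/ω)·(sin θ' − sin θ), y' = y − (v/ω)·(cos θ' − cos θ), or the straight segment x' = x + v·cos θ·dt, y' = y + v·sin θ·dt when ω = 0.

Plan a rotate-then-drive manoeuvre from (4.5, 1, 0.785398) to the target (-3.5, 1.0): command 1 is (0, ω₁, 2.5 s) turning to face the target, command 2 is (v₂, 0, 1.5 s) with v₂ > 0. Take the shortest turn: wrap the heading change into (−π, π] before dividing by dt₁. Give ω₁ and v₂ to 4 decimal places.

ω₁ = 0.9425, v₂ = 5.3333

heading to target = atan2(1−1, -3.5−4.5) = 3.1416
Δθ = wrap(3.1416 − 0.7854) = 2.3562; ω₁ = Δθ/dt₁ = 0.9425
distance = √((-3.5−4.5)² + (1−1)²) = 8.0000; v₂ = distance/dt₂ = 5.3333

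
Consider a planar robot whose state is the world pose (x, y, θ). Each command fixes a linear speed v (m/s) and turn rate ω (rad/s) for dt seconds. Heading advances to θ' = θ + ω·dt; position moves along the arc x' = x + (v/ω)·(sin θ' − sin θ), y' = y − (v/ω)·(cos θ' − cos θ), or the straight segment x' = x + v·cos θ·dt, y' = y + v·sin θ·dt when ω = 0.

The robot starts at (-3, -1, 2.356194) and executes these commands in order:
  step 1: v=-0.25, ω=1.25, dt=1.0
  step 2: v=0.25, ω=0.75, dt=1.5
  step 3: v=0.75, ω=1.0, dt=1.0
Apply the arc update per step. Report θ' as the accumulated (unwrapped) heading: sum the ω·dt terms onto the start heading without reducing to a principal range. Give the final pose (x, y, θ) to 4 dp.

(-2.5963, -1.9662, 5.7312)

step 1: θ'=3.6062 (R=-0.2000) → pose (-2.7690, -1.0374, 3.6062)
step 2: θ'=4.7312 (R=0.3333) → pose (-2.9529, -1.3416, 4.7312)
step 3: θ'=5.7312 (R=0.7500) → pose (-2.5963, -1.9662, 5.7312)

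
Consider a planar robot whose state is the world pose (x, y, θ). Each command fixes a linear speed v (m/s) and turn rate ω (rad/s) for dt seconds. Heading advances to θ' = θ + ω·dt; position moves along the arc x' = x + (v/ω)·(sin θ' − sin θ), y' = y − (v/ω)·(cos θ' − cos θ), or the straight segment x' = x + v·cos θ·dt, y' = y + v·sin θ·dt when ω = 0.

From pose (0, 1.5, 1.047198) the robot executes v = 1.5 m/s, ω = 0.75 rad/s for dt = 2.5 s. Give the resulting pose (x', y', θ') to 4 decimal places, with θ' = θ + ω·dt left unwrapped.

θ' = 1.0472 + 0.75·2.5 = 2.9222
R = v/ω = 1.5/0.75 = 2.0000
x' = 0 + 2.0000·(sin 2.9222 − sin 1.0472) = -1.2968
y' = 1.5 − 2.0000·(cos 2.9222 − cos 1.0472) = 4.4521

(-1.2968, 4.4521, 2.9222)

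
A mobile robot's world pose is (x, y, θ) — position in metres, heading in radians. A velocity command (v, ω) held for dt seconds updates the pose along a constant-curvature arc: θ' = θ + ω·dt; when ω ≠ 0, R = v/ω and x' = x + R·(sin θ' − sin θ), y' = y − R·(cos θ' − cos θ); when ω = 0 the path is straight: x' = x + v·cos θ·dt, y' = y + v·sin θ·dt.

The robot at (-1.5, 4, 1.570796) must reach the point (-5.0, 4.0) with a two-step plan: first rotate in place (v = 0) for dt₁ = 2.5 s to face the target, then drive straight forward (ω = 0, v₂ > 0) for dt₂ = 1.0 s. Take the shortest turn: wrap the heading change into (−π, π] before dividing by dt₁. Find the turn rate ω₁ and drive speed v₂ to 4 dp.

ω₁ = 0.6283, v₂ = 3.5000

heading to target = atan2(4−4, -5−-1.5) = 3.1416
Δθ = wrap(3.1416 − 1.5708) = 1.5708; ω₁ = Δθ/dt₁ = 0.6283
distance = √((-5−-1.5)² + (4−4)²) = 3.5000; v₂ = distance/dt₂ = 3.5000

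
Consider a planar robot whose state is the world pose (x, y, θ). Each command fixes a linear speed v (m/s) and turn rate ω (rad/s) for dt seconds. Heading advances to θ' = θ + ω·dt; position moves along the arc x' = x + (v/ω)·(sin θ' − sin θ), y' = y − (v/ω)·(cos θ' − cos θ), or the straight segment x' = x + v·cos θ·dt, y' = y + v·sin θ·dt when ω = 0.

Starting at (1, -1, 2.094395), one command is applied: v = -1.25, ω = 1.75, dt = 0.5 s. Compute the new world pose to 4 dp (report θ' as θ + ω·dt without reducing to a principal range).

θ' = 2.0944 + 1.75·0.5 = 2.9694
R = v/ω = -1.25/1.75 = -0.7143
x' = 1 + -0.7143·(sin 2.9694 − sin 2.0944) = 1.4962
y' = -1 − -0.7143·(cos 2.9694 − cos 2.0944) = -1.3466

(1.4962, -1.3466, 2.9694)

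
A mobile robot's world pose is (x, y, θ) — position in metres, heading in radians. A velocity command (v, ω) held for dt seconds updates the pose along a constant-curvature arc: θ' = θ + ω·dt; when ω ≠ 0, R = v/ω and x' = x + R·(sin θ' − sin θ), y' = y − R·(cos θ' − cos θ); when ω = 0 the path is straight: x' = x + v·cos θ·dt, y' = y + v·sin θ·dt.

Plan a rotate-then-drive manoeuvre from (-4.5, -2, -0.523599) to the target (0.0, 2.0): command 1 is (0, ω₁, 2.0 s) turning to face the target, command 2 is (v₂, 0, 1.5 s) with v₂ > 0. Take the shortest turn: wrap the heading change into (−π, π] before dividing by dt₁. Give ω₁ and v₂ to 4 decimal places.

heading to target = atan2(2−-2, 0−-4.5) = 0.7266
Δθ = wrap(0.7266 − -0.5236) = 1.2502; ω₁ = Δθ/dt₁ = 0.6251
distance = √((0−-4.5)² + (2−-2)²) = 6.0208; v₂ = distance/dt₂ = 4.0139

ω₁ = 0.6251, v₂ = 4.0139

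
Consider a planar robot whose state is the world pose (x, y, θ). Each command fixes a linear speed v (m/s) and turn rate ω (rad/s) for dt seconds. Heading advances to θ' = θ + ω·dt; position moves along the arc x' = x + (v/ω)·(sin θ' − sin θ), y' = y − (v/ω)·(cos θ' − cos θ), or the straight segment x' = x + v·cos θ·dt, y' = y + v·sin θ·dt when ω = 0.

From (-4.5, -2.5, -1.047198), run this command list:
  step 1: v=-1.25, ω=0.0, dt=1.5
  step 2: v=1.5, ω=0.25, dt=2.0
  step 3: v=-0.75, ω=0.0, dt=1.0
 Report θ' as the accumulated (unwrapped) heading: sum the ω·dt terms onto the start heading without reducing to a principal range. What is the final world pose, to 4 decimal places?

(-4.0036, -2.6099, -0.5472)

step 1: θ'=-1.0472 (straight) → pose (-5.4375, -0.8762, -1.0472)
step 2: θ'=-0.5472 (R=6.0000) → pose (-3.3631, -3.0001, -0.5472)
step 3: θ'=-0.5472 (straight) → pose (-4.0036, -2.6099, -0.5472)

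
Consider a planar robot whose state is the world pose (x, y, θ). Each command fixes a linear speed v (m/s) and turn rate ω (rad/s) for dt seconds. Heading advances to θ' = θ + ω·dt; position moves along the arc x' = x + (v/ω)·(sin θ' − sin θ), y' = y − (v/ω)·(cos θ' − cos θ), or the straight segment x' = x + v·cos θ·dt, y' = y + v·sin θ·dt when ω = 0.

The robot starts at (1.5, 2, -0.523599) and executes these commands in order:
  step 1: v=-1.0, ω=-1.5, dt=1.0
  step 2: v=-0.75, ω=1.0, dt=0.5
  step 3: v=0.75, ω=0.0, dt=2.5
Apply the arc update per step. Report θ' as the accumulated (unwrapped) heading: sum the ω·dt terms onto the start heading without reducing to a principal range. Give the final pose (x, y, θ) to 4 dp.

(1.3971, 1.3596, -1.5236)

step 1: θ'=-2.0236 (R=0.6667) → pose (1.2339, 2.8690, -2.0236)
step 2: θ'=-1.5236 (R=-0.7500) → pose (1.3086, 3.2325, -1.5236)
step 3: θ'=-1.5236 (straight) → pose (1.3971, 1.3596, -1.5236)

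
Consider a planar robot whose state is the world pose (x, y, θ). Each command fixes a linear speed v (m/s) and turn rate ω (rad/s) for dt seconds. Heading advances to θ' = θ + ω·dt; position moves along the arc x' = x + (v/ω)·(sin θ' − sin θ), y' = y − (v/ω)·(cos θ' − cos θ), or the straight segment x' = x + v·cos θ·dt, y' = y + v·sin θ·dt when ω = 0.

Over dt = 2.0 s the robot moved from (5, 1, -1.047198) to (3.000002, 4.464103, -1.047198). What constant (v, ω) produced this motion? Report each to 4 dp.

v = -2.0000, ω = 0.0000

Δθ = -1.047198 − -1.047198 = 0.000000
ω = Δθ/dt = 0.000000/2.0 = 0.0000
ω = 0 → v = (Δx·cos θ + Δy·sin θ)/dt = -2.0000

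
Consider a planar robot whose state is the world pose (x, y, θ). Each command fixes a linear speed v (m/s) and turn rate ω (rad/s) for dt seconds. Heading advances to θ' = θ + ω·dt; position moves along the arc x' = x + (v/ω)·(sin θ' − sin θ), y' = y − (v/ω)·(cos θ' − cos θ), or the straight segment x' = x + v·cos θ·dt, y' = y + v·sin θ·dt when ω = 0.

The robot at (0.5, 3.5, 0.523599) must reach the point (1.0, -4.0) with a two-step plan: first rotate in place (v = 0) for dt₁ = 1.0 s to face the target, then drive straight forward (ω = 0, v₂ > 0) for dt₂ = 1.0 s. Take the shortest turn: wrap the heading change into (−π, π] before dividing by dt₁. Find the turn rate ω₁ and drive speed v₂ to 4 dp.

heading to target = atan2(-4−3.5, 1−0.5) = -1.5042
Δθ = wrap(-1.5042 − 0.5236) = -2.0278; ω₁ = Δθ/dt₁ = -2.0278
distance = √((1−0.5)² + (-4−3.5)²) = 7.5166; v₂ = distance/dt₂ = 7.5166

ω₁ = -2.0278, v₂ = 7.5166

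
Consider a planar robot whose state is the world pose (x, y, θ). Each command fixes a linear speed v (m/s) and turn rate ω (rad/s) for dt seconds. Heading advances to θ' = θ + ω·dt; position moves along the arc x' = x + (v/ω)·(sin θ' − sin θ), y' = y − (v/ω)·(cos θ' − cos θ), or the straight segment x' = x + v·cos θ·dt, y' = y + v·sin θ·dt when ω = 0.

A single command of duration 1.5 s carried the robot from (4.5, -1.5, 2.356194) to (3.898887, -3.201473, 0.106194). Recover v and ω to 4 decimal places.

Δθ = 0.106194 − 2.356194 = -2.250000
ω = Δθ/dt = -2.250000/1.5 = -1.5000
R = −Δy/(cos θ' − cos θ) = 1.0000
v = R·ω = 1.0000·-1.5000 = -1.5000

v = -1.5000, ω = -1.5000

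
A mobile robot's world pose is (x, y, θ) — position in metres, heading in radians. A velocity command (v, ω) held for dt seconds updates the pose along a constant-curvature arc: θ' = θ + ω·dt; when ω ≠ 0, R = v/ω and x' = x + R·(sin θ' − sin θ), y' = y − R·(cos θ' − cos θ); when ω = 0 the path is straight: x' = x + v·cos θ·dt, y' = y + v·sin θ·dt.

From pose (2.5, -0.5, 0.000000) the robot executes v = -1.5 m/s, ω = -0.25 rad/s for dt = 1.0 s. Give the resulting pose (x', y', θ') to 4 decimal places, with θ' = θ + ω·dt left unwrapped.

(1.0156, -0.3135, -0.2500)

θ' = 0.0000 + -0.25·1.0 = -0.2500
R = v/ω = -1.5/-0.25 = 6.0000
x' = 2.5 + 6.0000·(sin -0.2500 − sin 0.0000) = 1.0156
y' = -0.5 − 6.0000·(cos -0.2500 − cos 0.0000) = -0.3135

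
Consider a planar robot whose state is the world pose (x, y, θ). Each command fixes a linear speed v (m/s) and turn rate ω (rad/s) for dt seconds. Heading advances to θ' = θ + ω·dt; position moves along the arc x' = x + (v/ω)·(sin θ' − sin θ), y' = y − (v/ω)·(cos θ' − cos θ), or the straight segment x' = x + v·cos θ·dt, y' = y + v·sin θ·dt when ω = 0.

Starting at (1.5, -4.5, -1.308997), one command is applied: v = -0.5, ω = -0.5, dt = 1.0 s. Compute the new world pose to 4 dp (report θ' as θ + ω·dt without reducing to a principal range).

θ' = -1.3090 + -0.5·1.0 = -1.8090
R = v/ω = -0.5/-0.5 = 1.0000
x' = 1.5 + 1.0000·(sin -1.8090 − sin -1.3090) = 1.4942
y' = -4.5 − 1.0000·(cos -1.8090 − cos -1.3090) = -4.0052

(1.4942, -4.0052, -1.8090)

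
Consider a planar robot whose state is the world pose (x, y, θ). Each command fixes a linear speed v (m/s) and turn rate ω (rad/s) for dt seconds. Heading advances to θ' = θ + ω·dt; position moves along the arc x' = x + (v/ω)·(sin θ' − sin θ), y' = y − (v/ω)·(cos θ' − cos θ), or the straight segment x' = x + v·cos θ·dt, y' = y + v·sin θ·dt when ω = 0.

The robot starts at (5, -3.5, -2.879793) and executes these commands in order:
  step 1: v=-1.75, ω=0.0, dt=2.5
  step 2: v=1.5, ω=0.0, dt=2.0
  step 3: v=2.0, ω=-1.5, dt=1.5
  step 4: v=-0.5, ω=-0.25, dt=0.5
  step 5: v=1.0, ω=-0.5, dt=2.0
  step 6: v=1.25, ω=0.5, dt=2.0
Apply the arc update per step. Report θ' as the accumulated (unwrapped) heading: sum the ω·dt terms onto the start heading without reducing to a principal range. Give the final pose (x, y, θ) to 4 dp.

(8.3752, 0.6380, -5.2548)

step 1: θ'=-2.8798 (straight) → pose (9.2259, -2.3677, -2.8798)
step 2: θ'=-2.8798 (straight) → pose (6.3281, -3.1441, -2.8798)
step 3: θ'=-5.1298 (R=-1.3333) → pose (4.7642, -1.3157, -5.1298)
step 4: θ'=-5.2548 (R=2.0000) → pose (4.6488, -1.5373, -5.2548)
step 5: θ'=-6.2548 (R=-2.0000) → pose (6.3050, -0.5705, -6.2548)
step 6: θ'=-5.2548 (R=2.5000) → pose (8.3752, 0.6380, -5.2548)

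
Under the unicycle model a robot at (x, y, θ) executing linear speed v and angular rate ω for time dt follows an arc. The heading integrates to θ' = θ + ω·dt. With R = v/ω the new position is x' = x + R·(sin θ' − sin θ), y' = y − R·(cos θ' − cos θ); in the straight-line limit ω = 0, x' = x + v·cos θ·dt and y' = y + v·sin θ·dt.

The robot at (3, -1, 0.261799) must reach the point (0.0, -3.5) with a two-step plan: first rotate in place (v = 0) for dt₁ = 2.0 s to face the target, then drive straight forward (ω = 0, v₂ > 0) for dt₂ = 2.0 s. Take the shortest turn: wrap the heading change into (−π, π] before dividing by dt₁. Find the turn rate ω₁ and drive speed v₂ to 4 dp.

ω₁ = -1.3543, v₂ = 1.9526

heading to target = atan2(-3.5−-1, 0−3) = -2.4469
Δθ = wrap(-2.4469 − 0.2618) = -2.7087; ω₁ = Δθ/dt₁ = -1.3543
distance = √((0−3)² + (-3.5−-1)²) = 3.9051; v₂ = distance/dt₂ = 1.9526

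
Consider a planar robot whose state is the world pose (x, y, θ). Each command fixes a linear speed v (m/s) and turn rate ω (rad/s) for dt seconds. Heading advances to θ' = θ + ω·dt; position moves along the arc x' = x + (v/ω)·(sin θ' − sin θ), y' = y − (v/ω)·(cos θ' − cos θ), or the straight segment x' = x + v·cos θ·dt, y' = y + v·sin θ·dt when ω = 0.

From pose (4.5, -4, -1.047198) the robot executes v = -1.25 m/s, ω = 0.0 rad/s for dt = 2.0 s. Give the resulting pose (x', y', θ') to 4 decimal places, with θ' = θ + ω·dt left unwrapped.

θ' = -1.0472 + 0.0·2.0 = -1.0472
ω = 0 → straight: x' = 4.5 + -1.25·cos(-1.0472)·2.0 = 3.2500
y' = -4 + -1.25·sin(-1.0472)·2.0 = -1.8349

(3.2500, -1.8349, -1.0472)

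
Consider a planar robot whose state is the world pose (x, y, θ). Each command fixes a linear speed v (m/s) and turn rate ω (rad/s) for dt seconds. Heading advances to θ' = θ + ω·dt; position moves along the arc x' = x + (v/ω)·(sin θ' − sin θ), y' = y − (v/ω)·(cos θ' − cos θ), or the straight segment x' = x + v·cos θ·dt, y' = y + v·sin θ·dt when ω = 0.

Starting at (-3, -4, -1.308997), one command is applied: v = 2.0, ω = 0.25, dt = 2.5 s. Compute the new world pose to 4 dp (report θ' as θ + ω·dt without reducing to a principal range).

(-0.3278, -8.1299, -0.6840)

θ' = -1.3090 + 0.25·2.5 = -0.6840
R = v/ω = 2.0/0.25 = 8.0000
x' = -3 + 8.0000·(sin -0.6840 − sin -1.3090) = -0.3278
y' = -4 − 8.0000·(cos -0.6840 − cos -1.3090) = -8.1299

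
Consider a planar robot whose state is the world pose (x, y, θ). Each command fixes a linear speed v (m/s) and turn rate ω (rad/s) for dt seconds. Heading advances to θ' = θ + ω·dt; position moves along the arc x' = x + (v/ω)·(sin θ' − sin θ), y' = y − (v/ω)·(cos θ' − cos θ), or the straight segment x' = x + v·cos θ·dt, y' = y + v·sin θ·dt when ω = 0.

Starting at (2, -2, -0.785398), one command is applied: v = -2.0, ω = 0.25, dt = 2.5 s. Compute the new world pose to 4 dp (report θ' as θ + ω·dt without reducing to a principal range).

θ' = -0.7854 + 0.25·2.5 = -0.1604
R = v/ω = -2.0/0.25 = -8.0000
x' = 2 + -8.0000·(sin -0.1604 − sin -0.7854) = -2.3792
y' = -2 − -8.0000·(cos -0.1604 − cos -0.7854) = 0.2405

(-2.3792, 0.2405, -0.1604)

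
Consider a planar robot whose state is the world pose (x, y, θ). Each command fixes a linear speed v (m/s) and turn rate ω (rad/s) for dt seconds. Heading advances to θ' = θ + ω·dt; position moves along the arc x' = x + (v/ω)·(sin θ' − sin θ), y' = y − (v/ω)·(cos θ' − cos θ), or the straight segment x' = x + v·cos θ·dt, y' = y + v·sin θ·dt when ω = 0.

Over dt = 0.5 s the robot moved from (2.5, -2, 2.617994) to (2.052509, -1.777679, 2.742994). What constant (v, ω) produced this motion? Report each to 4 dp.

Δθ = 2.742994 − 2.617994 = 0.125000
ω = Δθ/dt = 0.125000/0.5 = 0.2500
R = Δx/(sin θ' − sin θ) = 4.0000
v = R·ω = 4.0000·0.2500 = 1.0000

v = 1.0000, ω = 0.2500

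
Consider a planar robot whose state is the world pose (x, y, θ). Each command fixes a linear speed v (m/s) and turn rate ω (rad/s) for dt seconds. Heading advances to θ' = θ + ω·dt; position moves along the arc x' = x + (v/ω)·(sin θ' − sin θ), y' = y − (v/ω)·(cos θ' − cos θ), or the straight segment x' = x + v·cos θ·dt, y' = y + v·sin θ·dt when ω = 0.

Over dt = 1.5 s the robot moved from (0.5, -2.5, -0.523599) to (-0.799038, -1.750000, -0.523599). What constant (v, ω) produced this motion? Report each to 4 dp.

Δθ = -0.523599 − -0.523599 = 0.000000
ω = Δθ/dt = 0.000000/1.5 = 0.0000
ω = 0 → v = (Δx·cos θ + Δy·sin θ)/dt = -1.0000

v = -1.0000, ω = 0.0000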